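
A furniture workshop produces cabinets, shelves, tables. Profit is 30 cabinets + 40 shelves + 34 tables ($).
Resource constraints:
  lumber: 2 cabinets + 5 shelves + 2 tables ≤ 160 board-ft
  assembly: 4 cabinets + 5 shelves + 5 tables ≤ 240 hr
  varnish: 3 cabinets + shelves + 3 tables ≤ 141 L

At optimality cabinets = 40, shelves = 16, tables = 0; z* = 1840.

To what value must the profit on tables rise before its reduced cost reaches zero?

37

At the optimum: lumber uses 160 of 160 (binding); assembly uses 240 of 240 (binding); varnish uses 136 of 141 (slack = 5).
Slack constraints have shadow price 0 (complementary slackness).
From A_Bᵀ y = c: 2·y_lumber + 4·y_assembly = 30; 5·y_lumber + 5·y_assembly = 40.
This yields shadow prices y_lumber = 1, y_assembly = 7.
tables enters the basis when its profit ≥ yᵀa₃ = 1·2 + 7·5 = 37.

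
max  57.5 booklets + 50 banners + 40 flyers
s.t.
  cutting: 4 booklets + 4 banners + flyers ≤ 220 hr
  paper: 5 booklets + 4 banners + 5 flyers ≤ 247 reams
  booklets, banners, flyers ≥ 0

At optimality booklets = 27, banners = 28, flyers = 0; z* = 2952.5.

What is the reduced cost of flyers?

-2.5

Check each constraint at x*: cutting 220/220 (tight); paper 247/247 (tight).
From A_Bᵀ y = c: 4·y_cutting + 5·y_paper = 57.5; 4·y_cutting + 4·y_paper = 50.
This yields shadow prices y_cutting = 5, y_paper = 7.5.
Reduced cost of flyers: c₃ − yᵀa₃ = 40 − (5·1 + 7.5·5) = 40 − 42.5 = -2.5.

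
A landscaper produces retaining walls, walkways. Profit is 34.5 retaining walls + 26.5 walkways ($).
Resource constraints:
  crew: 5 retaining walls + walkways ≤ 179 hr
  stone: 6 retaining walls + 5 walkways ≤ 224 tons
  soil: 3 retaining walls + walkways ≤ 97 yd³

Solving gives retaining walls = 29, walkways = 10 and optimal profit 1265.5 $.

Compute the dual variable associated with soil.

1.5

Binding: stone and soil. Non-binding: crew (24 unused).
By complementary slackness, y = 0 for the non-binding constraint.
The binding rows give the dual system: 6·y_stone + 3·y_soil = 34.5 and 5·y_stone + 1·y_soil = 26.5.
This yields shadow prices y_stone = 5, y_soil = 1.5.
Shadow price of soil = 1.5.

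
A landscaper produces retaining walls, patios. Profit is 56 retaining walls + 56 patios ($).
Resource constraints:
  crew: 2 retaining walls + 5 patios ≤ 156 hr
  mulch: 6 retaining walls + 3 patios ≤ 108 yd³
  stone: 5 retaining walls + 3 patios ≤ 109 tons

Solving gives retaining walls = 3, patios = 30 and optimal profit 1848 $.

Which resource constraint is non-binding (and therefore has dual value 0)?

stone

crew: 156/156 (binding)
mulch: 108/108 (binding)
stone: 105/109 (slack 4)
By complementary slackness, a constraint with positive slack has shadow price 0 → stone.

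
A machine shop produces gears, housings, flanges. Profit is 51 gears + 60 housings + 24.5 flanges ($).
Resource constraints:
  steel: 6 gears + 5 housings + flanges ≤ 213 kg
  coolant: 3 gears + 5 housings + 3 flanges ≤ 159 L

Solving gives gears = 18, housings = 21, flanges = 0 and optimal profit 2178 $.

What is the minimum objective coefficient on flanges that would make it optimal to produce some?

Both steel and coolant are binding at x*.
From A_Bᵀ y = c: 6·y_steel + 3·y_coolant = 51; 5·y_steel + 5·y_coolant = 60.
This yields shadow prices y_steel = 5, y_coolant = 7.
flanges enters the basis when its profit ≥ yᵀa₃ = 5·1 + 7·3 = 26.

26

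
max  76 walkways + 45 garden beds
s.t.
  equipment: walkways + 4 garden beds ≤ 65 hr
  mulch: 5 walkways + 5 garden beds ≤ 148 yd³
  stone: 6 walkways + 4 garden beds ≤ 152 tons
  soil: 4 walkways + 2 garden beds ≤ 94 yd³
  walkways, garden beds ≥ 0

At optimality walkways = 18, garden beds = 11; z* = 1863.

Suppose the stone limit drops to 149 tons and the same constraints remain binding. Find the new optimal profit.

1842

Binding: stone and soil. Non-binding: equipment (3 unused), mulch (3 unused).
Slack constraints have shadow price 0 (complementary slackness).
From A_Bᵀ y = c: 6·y_stone + 4·y_soil = 76; 4·y_stone + 2·y_soil = 45.
Solving: y_stone = 7, y_soil = 8.5.
Δz = y_stone·Δb = 7 × (-3) = -21, so new z* = 1863 − 21 = 1842.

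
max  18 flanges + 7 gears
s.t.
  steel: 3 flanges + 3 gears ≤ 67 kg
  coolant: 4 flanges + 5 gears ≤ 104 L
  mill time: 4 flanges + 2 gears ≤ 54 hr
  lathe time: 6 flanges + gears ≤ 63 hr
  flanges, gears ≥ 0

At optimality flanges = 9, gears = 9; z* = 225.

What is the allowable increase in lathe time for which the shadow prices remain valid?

18

Binding constraints: mill time, lathe time. The basis is B = [[4,2],[6,1]] with det -8.
Per unit increase in lathe time, x* moves by d = (0.25, -0.5).
The basis stays optimal until gears reaches 0; allowable increase = 18 hr.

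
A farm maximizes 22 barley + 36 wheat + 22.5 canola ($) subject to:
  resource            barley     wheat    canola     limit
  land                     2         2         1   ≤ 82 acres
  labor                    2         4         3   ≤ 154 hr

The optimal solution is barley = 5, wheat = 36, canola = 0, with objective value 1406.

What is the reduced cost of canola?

Both land and labor are binding at x*.
Dual feasibility on the basic columns requires 2·y_land + 2·y_labor = 22, 2·y_land + 4·y_labor = 36.
→ y_land = 4 and y_labor = 7.
Reduced cost of canola: c₃ − yᵀa₃ = 22.5 − (4·1 + 7·3) = 22.5 − 25 = -2.5.

-2.5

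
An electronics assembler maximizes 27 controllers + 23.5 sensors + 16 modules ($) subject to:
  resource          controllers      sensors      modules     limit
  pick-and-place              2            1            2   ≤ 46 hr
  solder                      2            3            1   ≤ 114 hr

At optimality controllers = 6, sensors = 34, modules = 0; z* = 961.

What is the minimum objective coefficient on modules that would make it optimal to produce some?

Both pick-and-place and solder are binding at x*.
From A_Bᵀ y = c: 2·y_pick-and-place + 2·y_solder = 27; 1·y_pick-and-place + 3·y_solder = 23.5.
→ y_pick-and-place = 8.5 and y_solder = 5.
modules enters the basis when its profit ≥ yᵀa₃ = 8.5·2 + 5·1 = 22.

22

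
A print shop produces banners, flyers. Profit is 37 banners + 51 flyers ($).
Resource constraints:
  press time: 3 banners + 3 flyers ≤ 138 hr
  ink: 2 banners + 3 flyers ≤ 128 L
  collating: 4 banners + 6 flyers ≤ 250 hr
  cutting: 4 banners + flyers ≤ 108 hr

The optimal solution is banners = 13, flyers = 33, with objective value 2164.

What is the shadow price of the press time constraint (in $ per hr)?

3

At the optimum: press time uses 138 of 138 (binding); ink uses 125 of 128 (slack = 3); collating uses 250 of 250 (binding); cutting uses 85 of 108 (slack = 23).
By complementary slackness, y = 0 for the non-binding constraints.
Dual feasibility on the basic columns requires 3·y_press time + 4·y_collating = 37, 3·y_press time + 6·y_collating = 51.
→ y_press time = 3 and y_collating = 7.
Shadow price of press time = 3.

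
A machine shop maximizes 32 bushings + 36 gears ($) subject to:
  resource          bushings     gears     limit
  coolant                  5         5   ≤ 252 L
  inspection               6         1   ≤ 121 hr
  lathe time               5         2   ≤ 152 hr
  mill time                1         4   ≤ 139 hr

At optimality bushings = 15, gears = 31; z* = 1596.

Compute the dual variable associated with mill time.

At the optimum: coolant uses 230 of 252 (slack = 22); inspection uses 121 of 121 (binding); lathe time uses 137 of 152 (slack = 15); mill time uses 139 of 139 (binding).
Since coolant, lathe time are not tight, their duals are 0.
From A_Bᵀ y = c: 6·y_inspection + 1·y_mill time = 32; 1·y_inspection + 4·y_mill time = 36.
→ y_inspection = 4 and y_mill time = 8.
Shadow price of mill time = 8.

8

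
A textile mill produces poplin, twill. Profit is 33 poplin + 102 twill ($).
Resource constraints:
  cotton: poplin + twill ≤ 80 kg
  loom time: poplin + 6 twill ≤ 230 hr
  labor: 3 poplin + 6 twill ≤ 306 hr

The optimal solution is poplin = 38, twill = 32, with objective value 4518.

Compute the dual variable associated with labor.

8

Check each constraint at x*: cotton 70/80 (slack 10); loom time 230/230 (tight); labor 306/306 (tight).
Slack constraints have shadow price 0 (complementary slackness).
Dual feasibility on the basic columns requires 1·y_loom time + 3·y_labor = 33, 6·y_loom time + 6·y_labor = 102.
Solving: y_loom time = 9, y_labor = 8.
Shadow price of labor = 8.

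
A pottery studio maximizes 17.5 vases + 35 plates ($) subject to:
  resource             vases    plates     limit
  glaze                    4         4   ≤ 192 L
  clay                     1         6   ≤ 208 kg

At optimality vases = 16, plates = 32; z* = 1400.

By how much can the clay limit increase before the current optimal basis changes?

Binding constraints: glaze, clay. The basis is B = [[4,4],[1,6]] with det 20.
Per unit increase in clay, x* moves by d = (-0.2, 0.2).
The basis stays optimal until vases reaches 0; allowable increase = 80 kg.

80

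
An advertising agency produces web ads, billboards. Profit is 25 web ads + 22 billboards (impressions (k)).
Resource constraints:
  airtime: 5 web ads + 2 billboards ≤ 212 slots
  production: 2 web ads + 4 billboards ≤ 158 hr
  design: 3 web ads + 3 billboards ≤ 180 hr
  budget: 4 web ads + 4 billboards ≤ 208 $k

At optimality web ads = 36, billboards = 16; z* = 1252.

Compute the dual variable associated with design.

Binding: airtime and budget. Non-binding: production (22 unused), design (24 unused).
Slack constraints have shadow price 0 (complementary slackness).
Dual feasibility on the basic columns requires 5·y_airtime + 4·y_budget = 25, 2·y_airtime + 4·y_budget = 22.
→ y_airtime = 1 and y_budget = 5.
Shadow price of design = 0.

0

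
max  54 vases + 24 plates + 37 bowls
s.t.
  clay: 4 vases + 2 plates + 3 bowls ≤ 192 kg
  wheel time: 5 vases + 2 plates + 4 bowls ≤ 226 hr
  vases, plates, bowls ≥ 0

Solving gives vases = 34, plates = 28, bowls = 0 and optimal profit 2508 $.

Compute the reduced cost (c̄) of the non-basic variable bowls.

-5

Check each constraint at x*: clay 192/192 (tight); wheel time 226/226 (tight).
The binding rows give the dual system: 4·y_clay + 5·y_wheel time = 54 and 2·y_clay + 2·y_wheel time = 24.
→ y_clay = 6 and y_wheel time = 6.
Reduced cost of bowls: c₃ − yᵀa₃ = 37 − (6·3 + 6·4) = 37 − 42 = -5.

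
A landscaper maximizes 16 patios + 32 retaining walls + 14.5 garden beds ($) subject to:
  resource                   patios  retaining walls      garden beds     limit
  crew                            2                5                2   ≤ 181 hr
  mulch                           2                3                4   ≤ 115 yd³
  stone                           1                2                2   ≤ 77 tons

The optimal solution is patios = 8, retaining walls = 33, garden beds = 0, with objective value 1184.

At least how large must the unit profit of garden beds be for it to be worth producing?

24

Binding: crew and mulch. Non-binding: stone (3 unused).
Slack constraints have shadow price 0 (complementary slackness).
From A_Bᵀ y = c: 2·y_crew + 2·y_mulch = 16; 5·y_crew + 3·y_mulch = 32.
Solving: y_crew = 4, y_mulch = 4.
garden beds enters the basis when its profit ≥ yᵀa₃ = 4·2 + 4·4 = 24.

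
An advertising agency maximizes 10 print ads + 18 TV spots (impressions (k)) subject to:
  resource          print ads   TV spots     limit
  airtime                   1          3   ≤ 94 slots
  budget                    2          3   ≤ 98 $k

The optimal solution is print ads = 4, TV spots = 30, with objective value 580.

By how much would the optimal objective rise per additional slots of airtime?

Check each constraint at x*: airtime 94/94 (tight); budget 98/98 (tight).
From A_Bᵀ y = c: 1·y_airtime + 2·y_budget = 10; 3·y_airtime + 3·y_budget = 18.
Solving: y_airtime = 2, y_budget = 4.
Shadow price of airtime = 2.

2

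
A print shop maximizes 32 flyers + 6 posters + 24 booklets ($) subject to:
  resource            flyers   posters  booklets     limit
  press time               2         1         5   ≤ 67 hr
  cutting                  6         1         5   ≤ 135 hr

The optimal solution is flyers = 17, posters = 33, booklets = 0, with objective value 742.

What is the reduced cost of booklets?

-6

At the optimum: press time uses 67 of 67 (binding); cutting uses 135 of 135 (binding).
The binding rows give the dual system: 2·y_press time + 6·y_cutting = 32 and 1·y_press time + 1·y_cutting = 6.
Solving: y_press time = 1, y_cutting = 5.
Reduced cost of booklets: c₃ − yᵀa₃ = 24 − (1·5 + 5·5) = 24 − 30 = -6.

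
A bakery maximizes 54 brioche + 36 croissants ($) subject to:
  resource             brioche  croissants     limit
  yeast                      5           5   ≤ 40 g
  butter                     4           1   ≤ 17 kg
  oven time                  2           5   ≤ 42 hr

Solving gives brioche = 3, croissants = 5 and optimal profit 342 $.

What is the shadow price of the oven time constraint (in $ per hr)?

Check each constraint at x*: yeast 40/40 (tight); butter 17/17 (tight); oven time 31/42 (slack 11).
Since oven time is not tight, its dual is 0.
From A_Bᵀ y = c: 5·y_yeast + 4·y_butter = 54; 5·y_yeast + 1·y_butter = 36.
This yields shadow prices y_yeast = 6, y_butter = 6.
Shadow price of oven time = 0.

0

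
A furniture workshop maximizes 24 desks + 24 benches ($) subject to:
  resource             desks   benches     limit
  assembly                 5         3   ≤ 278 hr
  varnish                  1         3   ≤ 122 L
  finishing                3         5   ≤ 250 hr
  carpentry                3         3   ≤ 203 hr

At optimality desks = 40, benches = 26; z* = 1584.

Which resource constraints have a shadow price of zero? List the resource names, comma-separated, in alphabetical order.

carpentry, varnish

assembly: 278/278 (binding)
varnish: 118/122 (slack 4)
finishing: 250/250 (binding)
carpentry: 198/203 (slack 5)
By complementary slackness, a constraint with positive slack has shadow price 0 → carpentry, varnish.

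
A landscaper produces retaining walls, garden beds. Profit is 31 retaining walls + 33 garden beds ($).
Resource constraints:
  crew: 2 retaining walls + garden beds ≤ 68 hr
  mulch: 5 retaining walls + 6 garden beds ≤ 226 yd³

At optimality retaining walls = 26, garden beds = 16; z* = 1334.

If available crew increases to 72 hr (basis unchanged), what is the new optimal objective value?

Both crew and mulch are binding at x*.
The binding rows give the dual system: 2·y_crew + 5·y_mulch = 31 and 1·y_crew + 6·y_mulch = 33.
→ y_crew = 3 and y_mulch = 5.
Δz = y_crew·Δb = 3 × (4) = 12, so new z* = 1334 + 12 = 1346.

1346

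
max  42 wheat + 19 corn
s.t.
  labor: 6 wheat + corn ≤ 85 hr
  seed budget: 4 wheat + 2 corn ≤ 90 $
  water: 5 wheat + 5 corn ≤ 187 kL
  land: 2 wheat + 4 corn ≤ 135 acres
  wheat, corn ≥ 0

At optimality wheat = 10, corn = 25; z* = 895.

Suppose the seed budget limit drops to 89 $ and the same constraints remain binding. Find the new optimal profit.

Check each constraint at x*: labor 85/85 (tight); seed budget 90/90 (tight); water 175/187 (slack 12); land 120/135 (slack 15).
By complementary slackness, y = 0 for the non-binding constraints.
From A_Bᵀ y = c: 6·y_labor + 4·y_seed budget = 42; 1·y_labor + 2·y_seed budget = 19.
Solving: y_labor = 1, y_seed budget = 9.
Δz = y_seed budget·Δb = 9 × (-1) = -9, so new z* = 895 − 9 = 886.

886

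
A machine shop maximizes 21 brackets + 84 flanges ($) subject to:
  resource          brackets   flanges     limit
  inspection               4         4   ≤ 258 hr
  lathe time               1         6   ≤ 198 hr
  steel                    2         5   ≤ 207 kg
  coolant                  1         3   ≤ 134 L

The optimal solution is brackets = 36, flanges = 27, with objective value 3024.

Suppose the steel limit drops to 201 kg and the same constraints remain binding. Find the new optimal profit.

2988

At the optimum: inspection uses 252 of 258 (slack = 6); lathe time uses 198 of 198 (binding); steel uses 207 of 207 (binding); coolant uses 117 of 134 (slack = 17).
Slack constraints have shadow price 0 (complementary slackness).
The binding rows give the dual system: 1·y_lathe time + 2·y_steel = 21 and 6·y_lathe time + 5·y_steel = 84.
Solving: y_lathe time = 9, y_steel = 6.
Δz = y_steel·Δb = 6 × (-6) = -36, so new z* = 3024 − 36 = 2988.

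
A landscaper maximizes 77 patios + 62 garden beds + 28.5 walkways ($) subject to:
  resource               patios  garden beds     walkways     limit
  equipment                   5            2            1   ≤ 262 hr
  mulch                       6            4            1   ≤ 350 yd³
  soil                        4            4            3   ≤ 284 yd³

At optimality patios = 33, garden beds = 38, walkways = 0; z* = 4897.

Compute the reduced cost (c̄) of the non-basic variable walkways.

-3

At the optimum: equipment uses 241 of 262 (slack = 21); mulch uses 350 of 350 (binding); soil uses 284 of 284 (binding).
Slack constraints have shadow price 0 (complementary slackness).
From A_Bᵀ y = c: 6·y_mulch + 4·y_soil = 77; 4·y_mulch + 4·y_soil = 62.
This yields shadow prices y_mulch = 7.5, y_soil = 8.
Reduced cost of walkways: c₃ − yᵀa₃ = 28.5 − (7.5·1 + 8·3) = 28.5 − 31.5 = -3.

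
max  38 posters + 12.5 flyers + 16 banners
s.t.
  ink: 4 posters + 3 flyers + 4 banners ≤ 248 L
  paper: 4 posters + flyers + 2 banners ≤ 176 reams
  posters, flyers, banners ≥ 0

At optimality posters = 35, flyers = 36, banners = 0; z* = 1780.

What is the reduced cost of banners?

Both ink and paper are binding at x*.
Dual feasibility on the basic columns requires 4·y_ink + 4·y_paper = 38, 3·y_ink + 1·y_paper = 12.5.
Solving: y_ink = 1.5, y_paper = 8.
Reduced cost of banners: c₃ − yᵀa₃ = 16 − (1.5·4 + 8·2) = 16 − 22 = -6.

-6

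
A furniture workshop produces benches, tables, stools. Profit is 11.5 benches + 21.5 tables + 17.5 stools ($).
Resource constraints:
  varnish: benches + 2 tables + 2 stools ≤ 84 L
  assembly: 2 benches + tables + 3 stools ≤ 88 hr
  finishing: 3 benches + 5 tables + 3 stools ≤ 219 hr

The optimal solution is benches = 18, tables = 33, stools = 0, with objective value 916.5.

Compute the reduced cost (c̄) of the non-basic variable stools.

At the optimum: varnish uses 84 of 84 (binding); assembly uses 69 of 88 (slack = 19); finishing uses 219 of 219 (binding).
Slack constraints have shadow price 0 (complementary slackness).
The binding rows give the dual system: 1·y_varnish + 3·y_finishing = 11.5 and 2·y_varnish + 5·y_finishing = 21.5.
Solving: y_varnish = 7, y_finishing = 1.5.
Reduced cost of stools: c₃ − yᵀa₃ = 17.5 − (7·2 + 1.5·3) = 17.5 − 18.5 = -1.

-1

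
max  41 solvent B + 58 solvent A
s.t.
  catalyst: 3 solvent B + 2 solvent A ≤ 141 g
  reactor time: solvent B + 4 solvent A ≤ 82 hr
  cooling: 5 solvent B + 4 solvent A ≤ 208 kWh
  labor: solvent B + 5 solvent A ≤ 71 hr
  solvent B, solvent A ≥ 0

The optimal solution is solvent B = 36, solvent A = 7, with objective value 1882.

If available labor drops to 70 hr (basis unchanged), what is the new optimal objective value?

At the optimum: catalyst uses 122 of 141 (slack = 19); reactor time uses 64 of 82 (slack = 18); cooling uses 208 of 208 (binding); labor uses 71 of 71 (binding).
Since catalyst, reactor time are not tight, their duals are 0.
Dual feasibility on the basic columns requires 5·y_cooling + 1·y_labor = 41, 4·y_cooling + 5·y_labor = 58.
→ y_cooling = 7 and y_labor = 6.
Δz = y_labor·Δb = 6 × (-1) = -6, so new z* = 1882 − 6 = 1876.

1876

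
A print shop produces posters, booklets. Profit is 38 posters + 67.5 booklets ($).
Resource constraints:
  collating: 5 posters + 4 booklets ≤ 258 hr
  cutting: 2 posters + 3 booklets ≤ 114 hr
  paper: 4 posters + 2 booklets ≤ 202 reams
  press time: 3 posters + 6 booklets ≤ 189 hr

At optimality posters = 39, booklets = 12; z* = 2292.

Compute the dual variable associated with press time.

7

Binding: cutting and press time. Non-binding: collating (15 unused), paper (22 unused).
By complementary slackness, y = 0 for the non-binding constraints.
The binding rows give the dual system: 2·y_cutting + 3·y_press time = 38 and 3·y_cutting + 6·y_press time = 67.5.
Solving: y_cutting = 8.5, y_press time = 7.
Shadow price of press time = 7.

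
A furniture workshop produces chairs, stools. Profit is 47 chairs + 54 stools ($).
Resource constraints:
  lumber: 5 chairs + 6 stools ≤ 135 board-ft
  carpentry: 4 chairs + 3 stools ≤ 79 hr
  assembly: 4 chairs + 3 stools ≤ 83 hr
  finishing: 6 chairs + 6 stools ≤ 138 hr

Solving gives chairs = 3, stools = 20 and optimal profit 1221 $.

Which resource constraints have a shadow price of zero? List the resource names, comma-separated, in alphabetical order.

assembly, carpentry

lumber: 135/135 (binding)
carpentry: 72/79 (slack 7)
assembly: 72/83 (slack 11)
finishing: 138/138 (binding)
By complementary slackness, a constraint with positive slack has shadow price 0 → assembly, carpentry.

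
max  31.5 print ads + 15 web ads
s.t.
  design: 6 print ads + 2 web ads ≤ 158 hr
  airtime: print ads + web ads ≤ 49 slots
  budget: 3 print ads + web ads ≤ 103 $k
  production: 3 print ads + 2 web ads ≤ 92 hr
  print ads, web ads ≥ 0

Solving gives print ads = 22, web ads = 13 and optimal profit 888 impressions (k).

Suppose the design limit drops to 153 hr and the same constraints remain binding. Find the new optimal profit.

Check each constraint at x*: design 158/158 (tight); airtime 35/49 (slack 14); budget 79/103 (slack 24); production 92/92 (tight).
Since airtime, budget are not tight, their duals are 0.
From A_Bᵀ y = c: 6·y_design + 3·y_production = 31.5; 2·y_design + 2·y_production = 15.
→ y_design = 3 and y_production = 4.5.
Δz = y_design·Δb = 3 × (-5) = -15, so new z* = 888 − 15 = 873.

873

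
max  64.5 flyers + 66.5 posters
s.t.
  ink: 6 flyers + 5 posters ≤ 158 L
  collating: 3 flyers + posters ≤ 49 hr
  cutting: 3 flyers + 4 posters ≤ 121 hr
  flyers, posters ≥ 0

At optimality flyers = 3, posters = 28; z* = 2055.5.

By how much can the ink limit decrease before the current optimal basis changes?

Binding constraints: ink, cutting. The basis is B = [[6,5],[3,4]] with det 9.
Per unit decrease in ink, x* moves by d = (-0.4444, 0.3333).
The basis stays optimal until flyers reaches 0; allowable decrease = 6.75 L.

6.75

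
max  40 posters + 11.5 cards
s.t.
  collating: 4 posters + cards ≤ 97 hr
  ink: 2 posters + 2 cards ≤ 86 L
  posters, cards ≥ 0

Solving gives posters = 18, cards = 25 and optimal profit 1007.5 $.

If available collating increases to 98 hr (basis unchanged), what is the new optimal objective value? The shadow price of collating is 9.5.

1017

Δb = 1, so new z* = 1007.5 + (9.5)·(1) = 1007.5 + 9.5 = 1017.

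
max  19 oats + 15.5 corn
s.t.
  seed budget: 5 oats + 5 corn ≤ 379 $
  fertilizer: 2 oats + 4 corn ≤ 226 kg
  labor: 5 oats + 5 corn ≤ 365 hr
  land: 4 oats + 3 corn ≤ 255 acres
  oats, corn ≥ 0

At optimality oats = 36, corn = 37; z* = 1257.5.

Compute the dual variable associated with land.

3.5

Check each constraint at x*: seed budget 365/379 (slack 14); fertilizer 220/226 (slack 6); labor 365/365 (tight); land 255/255 (tight).
Since seed budget, fertilizer are not tight, their duals are 0.
From A_Bᵀ y = c: 5·y_labor + 4·y_land = 19; 5·y_labor + 3·y_land = 15.5.
Solving: y_labor = 1, y_land = 3.5.
Shadow price of land = 3.5.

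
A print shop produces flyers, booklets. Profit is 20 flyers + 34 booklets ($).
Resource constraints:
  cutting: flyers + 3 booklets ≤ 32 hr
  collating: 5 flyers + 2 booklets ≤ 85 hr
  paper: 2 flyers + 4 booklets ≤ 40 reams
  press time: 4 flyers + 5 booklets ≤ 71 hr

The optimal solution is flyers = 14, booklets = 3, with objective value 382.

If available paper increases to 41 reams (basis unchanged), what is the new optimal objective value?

388

At the optimum: cutting uses 23 of 32 (slack = 9); collating uses 76 of 85 (slack = 9); paper uses 40 of 40 (binding); press time uses 71 of 71 (binding).
By complementary slackness, y = 0 for the non-binding constraints.
Dual feasibility on the basic columns requires 2·y_paper + 4·y_press time = 20, 4·y_paper + 5·y_press time = 34.
This yields shadow prices y_paper = 6, y_press time = 2.
Δz = y_paper·Δb = 6 × (1) = 6, so new z* = 382 + 6 = 388.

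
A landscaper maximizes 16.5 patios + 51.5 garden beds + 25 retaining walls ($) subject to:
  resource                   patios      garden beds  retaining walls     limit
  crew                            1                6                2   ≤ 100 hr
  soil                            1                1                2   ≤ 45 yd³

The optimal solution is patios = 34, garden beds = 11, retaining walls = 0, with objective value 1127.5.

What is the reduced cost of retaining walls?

Both crew and soil are binding at x*.
Dual feasibility on the basic columns requires 1·y_crew + 1·y_soil = 16.5, 6·y_crew + 1·y_soil = 51.5.
Solving: y_crew = 7, y_soil = 9.5.
Reduced cost of retaining walls: c₃ − yᵀa₃ = 25 − (7·2 + 9.5·2) = 25 − 33 = -8.

-8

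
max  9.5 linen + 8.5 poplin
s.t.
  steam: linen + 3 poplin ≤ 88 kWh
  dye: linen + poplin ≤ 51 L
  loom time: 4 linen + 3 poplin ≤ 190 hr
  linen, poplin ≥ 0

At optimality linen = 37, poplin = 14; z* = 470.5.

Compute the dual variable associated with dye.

Binding: dye and loom time. Non-binding: steam (9 unused).
By complementary slackness, y = 0 for the non-binding constraint.
From A_Bᵀ y = c: 1·y_dye + 4·y_loom time = 9.5; 1·y_dye + 3·y_loom time = 8.5.
Solving: y_dye = 5.5, y_loom time = 1.
Shadow price of dye = 5.5.

5.5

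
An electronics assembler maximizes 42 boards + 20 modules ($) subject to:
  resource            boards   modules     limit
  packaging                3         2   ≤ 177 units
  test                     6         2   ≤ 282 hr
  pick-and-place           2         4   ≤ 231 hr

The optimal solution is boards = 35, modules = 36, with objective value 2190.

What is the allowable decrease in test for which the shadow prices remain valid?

Binding constraints: packaging, test. The basis is B = [[3,2],[6,2]] with det -6.
Per unit decrease in test, x* moves by d = (-0.3333, 0.5).
The basis stays optimal until pick-and-place becomes binding; allowable decrease = 12.75 hr.

12.75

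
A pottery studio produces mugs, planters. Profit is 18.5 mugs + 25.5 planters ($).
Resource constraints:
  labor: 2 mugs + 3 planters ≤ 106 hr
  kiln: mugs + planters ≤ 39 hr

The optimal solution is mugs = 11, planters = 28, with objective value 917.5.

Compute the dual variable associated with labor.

7

Both labor and kiln are binding at x*.
Dual feasibility on the basic columns requires 2·y_labor + 1·y_kiln = 18.5, 3·y_labor + 1·y_kiln = 25.5.
This yields shadow prices y_labor = 7, y_kiln = 4.5.
Shadow price of labor = 7.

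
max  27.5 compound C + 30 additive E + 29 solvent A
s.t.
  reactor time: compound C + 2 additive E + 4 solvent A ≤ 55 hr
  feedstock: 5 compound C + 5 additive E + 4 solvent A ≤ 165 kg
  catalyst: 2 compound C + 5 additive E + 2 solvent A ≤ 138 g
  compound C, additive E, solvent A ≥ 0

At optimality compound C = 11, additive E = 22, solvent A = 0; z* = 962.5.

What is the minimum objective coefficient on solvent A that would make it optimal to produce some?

At the optimum: reactor time uses 55 of 55 (binding); feedstock uses 165 of 165 (binding); catalyst uses 132 of 138 (slack = 6).
Since catalyst is not tight, its dual is 0.
Dual feasibility on the basic columns requires 1·y_reactor time + 5·y_feedstock = 27.5, 2·y_reactor time + 5·y_feedstock = 30.
This yields shadow prices y_reactor time = 2.5, y_feedstock = 5.
solvent A enters the basis when its profit ≥ yᵀa₃ = 2.5·4 + 5·4 = 30.

30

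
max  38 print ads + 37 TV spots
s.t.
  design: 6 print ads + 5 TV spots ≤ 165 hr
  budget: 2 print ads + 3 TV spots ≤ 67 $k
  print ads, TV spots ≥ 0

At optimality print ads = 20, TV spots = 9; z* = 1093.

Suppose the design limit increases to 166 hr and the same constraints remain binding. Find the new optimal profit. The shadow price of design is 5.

1098

Δb = 1, so new z* = 1093 + (5)·(1) = 1093 + 5 = 1098.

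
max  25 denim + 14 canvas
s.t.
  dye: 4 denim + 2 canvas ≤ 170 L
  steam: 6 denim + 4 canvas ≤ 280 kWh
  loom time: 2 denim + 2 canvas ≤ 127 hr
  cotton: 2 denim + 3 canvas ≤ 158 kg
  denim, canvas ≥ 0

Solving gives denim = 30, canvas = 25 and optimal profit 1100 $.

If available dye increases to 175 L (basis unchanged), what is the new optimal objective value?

Binding: dye and steam. Non-binding: loom time (17 unused), cotton (23 unused).
By complementary slackness, y = 0 for the non-binding constraints.
The binding rows give the dual system: 4·y_dye + 6·y_steam = 25 and 2·y_dye + 4·y_steam = 14.
→ y_dye = 4 and y_steam = 1.5.
Δz = y_dye·Δb = 4 × (5) = 20, so new z* = 1100 + 20 = 1120.

1120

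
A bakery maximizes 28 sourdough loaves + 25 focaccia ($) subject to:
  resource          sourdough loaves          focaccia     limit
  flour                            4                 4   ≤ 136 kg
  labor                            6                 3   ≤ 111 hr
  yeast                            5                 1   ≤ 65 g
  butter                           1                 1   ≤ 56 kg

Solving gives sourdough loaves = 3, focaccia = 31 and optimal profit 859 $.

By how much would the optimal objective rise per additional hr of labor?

Check each constraint at x*: flour 136/136 (tight); labor 111/111 (tight); yeast 46/65 (slack 19); butter 34/56 (slack 22).
Since yeast, butter are not tight, their duals are 0.
From A_Bᵀ y = c: 4·y_flour + 6·y_labor = 28; 4·y_flour + 3·y_labor = 25.
Solving: y_flour = 5.5, y_labor = 1.
Shadow price of labor = 1.

1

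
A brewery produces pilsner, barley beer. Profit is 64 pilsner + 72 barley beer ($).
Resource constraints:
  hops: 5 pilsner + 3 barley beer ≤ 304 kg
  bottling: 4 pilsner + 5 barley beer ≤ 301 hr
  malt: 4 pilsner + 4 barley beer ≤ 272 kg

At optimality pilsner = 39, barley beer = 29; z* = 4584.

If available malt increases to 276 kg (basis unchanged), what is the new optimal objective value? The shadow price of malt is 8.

4616

Δb = 4, so new z* = 4584 + (8)·(4) = 4584 + 32 = 4616.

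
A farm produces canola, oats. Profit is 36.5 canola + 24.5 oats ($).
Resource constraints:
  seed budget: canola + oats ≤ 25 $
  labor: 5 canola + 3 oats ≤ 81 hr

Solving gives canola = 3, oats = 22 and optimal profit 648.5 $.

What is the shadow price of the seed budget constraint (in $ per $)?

At the optimum: seed budget uses 25 of 25 (binding); labor uses 81 of 81 (binding).
The binding rows give the dual system: 1·y_seed budget + 5·y_labor = 36.5 and 1·y_seed budget + 3·y_labor = 24.5.
→ y_seed budget = 6.5 and y_labor = 6.
Shadow price of seed budget = 6.5.

6.5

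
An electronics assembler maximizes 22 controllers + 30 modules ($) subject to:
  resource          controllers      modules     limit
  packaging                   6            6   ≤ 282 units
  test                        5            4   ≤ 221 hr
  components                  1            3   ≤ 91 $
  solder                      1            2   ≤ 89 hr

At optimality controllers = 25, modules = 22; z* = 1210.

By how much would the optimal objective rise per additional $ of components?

4

Binding: packaging and components. Non-binding: test (8 unused), solder (20 unused).
By complementary slackness, y = 0 for the non-binding constraints.
The binding rows give the dual system: 6·y_packaging + 1·y_components = 22 and 6·y_packaging + 3·y_components = 30.
→ y_packaging = 3 and y_components = 4.
Shadow price of components = 4.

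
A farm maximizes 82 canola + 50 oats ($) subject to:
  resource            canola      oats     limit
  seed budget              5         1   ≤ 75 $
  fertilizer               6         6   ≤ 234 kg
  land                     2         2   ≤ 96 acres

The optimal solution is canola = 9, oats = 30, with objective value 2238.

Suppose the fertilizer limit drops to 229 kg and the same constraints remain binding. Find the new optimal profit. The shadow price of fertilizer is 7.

Δb = -5, so new z* = 2238 + (7)·(-5) = 2238 − 35 = 2203.

2203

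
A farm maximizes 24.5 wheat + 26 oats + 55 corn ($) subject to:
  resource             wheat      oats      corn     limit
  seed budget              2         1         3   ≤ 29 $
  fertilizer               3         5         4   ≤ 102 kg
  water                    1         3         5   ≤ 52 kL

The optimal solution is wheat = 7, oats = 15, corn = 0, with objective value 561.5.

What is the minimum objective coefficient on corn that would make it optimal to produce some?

Check each constraint at x*: seed budget 29/29 (tight); fertilizer 96/102 (slack 6); water 52/52 (tight).
Slack constraints have shadow price 0 (complementary slackness).
The binding rows give the dual system: 2·y_seed budget + 1·y_water = 24.5 and 1·y_seed budget + 3·y_water = 26.
This yields shadow prices y_seed budget = 9.5, y_water = 5.5.
corn enters the basis when its profit ≥ yᵀa₃ = 9.5·3 + 5.5·5 = 56.

56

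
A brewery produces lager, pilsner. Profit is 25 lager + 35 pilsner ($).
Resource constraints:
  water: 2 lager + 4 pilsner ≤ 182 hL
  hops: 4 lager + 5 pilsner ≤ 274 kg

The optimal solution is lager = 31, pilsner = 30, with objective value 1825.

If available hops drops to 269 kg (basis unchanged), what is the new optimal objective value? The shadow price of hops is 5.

1800

Δb = -5, so new z* = 1825 + (5)·(-5) = 1825 − 25 = 1800.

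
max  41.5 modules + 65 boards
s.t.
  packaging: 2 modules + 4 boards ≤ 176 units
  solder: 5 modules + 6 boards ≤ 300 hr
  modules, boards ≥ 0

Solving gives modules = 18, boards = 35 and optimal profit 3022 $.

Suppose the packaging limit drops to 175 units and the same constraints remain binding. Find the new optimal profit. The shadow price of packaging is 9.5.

3012.5

Δb = -1, so new z* = 3022 + (9.5)·(-1) = 3022 − 9.5 = 3012.5.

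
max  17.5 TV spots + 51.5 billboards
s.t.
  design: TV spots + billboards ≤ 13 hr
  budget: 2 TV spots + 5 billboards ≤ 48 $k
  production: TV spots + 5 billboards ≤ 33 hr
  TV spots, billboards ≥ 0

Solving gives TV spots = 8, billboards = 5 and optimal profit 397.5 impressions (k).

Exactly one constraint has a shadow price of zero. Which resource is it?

design: 13/13 (binding)
budget: 41/48 (slack 7)
production: 33/33 (binding)
By complementary slackness, a constraint with positive slack has shadow price 0 → budget.

budget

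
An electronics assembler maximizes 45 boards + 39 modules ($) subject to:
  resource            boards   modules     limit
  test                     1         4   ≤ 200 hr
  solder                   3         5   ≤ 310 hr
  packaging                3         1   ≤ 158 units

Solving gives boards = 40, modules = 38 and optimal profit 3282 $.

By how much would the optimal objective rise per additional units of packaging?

Check each constraint at x*: test 192/200 (slack 8); solder 310/310 (tight); packaging 158/158 (tight).
Slack constraints have shadow price 0 (complementary slackness).
From A_Bᵀ y = c: 3·y_solder + 3·y_packaging = 45; 5·y_solder + 1·y_packaging = 39.
This yields shadow prices y_solder = 6, y_packaging = 9.
Shadow price of packaging = 9.

9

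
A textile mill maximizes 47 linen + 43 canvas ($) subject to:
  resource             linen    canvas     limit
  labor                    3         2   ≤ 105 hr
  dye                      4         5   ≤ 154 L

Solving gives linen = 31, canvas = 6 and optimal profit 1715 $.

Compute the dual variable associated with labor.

9

At the optimum: labor uses 105 of 105 (binding); dye uses 154 of 154 (binding).
Dual feasibility on the basic columns requires 3·y_labor + 4·y_dye = 47, 2·y_labor + 5·y_dye = 43.
→ y_labor = 9 and y_dye = 5.
Shadow price of labor = 9.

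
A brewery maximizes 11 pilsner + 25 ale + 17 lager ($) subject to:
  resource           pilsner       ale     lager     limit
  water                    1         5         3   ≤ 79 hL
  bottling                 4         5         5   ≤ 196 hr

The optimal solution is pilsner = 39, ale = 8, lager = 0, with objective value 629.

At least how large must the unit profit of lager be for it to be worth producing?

Both water and bottling are binding at x*.
Dual feasibility on the basic columns requires 1·y_water + 4·y_bottling = 11, 5·y_water + 5·y_bottling = 25.
Solving: y_water = 3, y_bottling = 2.
lager enters the basis when its profit ≥ yᵀa₃ = 3·3 + 2·5 = 19.

19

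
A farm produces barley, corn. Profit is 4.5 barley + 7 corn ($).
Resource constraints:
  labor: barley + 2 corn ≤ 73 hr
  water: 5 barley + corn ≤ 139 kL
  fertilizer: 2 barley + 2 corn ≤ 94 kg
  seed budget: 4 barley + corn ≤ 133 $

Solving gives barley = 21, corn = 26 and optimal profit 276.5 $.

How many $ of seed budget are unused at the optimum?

23

seed budget used = 4·21 + 1·26 = 110; slack = 133 − 110 = 23.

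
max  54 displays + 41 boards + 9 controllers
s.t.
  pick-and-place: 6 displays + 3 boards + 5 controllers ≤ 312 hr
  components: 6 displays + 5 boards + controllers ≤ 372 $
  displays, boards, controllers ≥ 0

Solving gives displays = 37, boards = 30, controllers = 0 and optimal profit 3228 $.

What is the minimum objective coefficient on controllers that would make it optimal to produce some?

At the optimum: pick-and-place uses 312 of 312 (binding); components uses 372 of 372 (binding).
Dual feasibility on the basic columns requires 6·y_pick-and-place + 6·y_components = 54, 3·y_pick-and-place + 5·y_components = 41.
This yields shadow prices y_pick-and-place = 2, y_components = 7.
controllers enters the basis when its profit ≥ yᵀa₃ = 2·5 + 7·1 = 17.

17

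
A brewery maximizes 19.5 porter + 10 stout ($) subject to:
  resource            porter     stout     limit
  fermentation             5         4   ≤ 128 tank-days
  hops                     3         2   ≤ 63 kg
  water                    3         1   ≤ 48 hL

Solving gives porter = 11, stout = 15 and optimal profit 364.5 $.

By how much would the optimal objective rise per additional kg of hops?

At the optimum: fermentation uses 115 of 128 (slack = 13); hops uses 63 of 63 (binding); water uses 48 of 48 (binding).
Slack constraints have shadow price 0 (complementary slackness).
From A_Bᵀ y = c: 3·y_hops + 3·y_water = 19.5; 2·y_hops + 1·y_water = 10.
→ y_hops = 3.5 and y_water = 3.
Shadow price of hops = 3.5.

3.5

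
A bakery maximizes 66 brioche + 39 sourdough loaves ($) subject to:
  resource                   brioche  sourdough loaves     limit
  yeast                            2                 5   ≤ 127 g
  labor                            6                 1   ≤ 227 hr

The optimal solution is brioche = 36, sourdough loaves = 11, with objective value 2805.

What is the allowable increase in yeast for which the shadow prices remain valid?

1008

Binding constraints: yeast, labor. The basis is B = [[2,5],[6,1]] with det -28.
Per unit increase in yeast, x* moves by d = (-0.0357, 0.2143).
The basis stays optimal until brioche reaches 0; allowable increase = 1008 g.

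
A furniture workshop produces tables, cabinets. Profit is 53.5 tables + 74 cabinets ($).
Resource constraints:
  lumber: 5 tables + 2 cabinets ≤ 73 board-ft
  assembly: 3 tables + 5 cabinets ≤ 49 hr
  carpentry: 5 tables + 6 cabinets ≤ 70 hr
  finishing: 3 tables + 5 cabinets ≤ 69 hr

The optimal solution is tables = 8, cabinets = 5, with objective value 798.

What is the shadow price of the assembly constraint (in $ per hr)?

7

At the optimum: lumber uses 50 of 73 (slack = 23); assembly uses 49 of 49 (binding); carpentry uses 70 of 70 (binding); finishing uses 49 of 69 (slack = 20).
Slack constraints have shadow price 0 (complementary slackness).
Dual feasibility on the basic columns requires 3·y_assembly + 5·y_carpentry = 53.5, 5·y_assembly + 6·y_carpentry = 74.
This yields shadow prices y_assembly = 7, y_carpentry = 6.5.
Shadow price of assembly = 7.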